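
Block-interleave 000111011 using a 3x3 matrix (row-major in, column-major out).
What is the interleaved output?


Matrix:
  000
  111
  011
Read columns: 010011011

010011011


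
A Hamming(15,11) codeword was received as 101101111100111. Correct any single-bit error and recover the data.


Syndrome = 0: no error detected

Data: 10111100111 (no errors)


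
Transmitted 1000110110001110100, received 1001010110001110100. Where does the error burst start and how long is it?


XOR: 0001100000000000000

Burst at position 3, length 2


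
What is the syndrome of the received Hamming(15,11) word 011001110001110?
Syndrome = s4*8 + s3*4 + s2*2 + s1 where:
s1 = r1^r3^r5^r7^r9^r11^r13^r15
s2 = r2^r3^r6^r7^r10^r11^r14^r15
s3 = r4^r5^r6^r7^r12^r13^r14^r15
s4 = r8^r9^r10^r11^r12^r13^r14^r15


s1=1, s2=1, s3=1, s4=0

Syndrome = 7 (error at position 7)


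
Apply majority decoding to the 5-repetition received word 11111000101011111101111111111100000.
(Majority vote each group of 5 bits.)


Groups: 11111, 00010, 10111, 11101, 11111, 11111, 00000
Majority votes: 1011110

1011110


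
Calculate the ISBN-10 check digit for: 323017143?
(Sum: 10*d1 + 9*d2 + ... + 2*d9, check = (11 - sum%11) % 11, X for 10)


Weighted sum: 135
135 mod 11 = 3

Check digit: 8


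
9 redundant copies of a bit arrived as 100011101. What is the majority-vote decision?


Ones: 5 out of 9
Threshold: 5

1 (5/9 voted 1)


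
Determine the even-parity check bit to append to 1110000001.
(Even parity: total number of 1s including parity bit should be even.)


Number of 1s in data: 4
Parity bit: 0

0


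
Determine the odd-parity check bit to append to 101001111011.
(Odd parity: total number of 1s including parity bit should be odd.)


Number of 1s in data: 8
Parity bit: 1

1


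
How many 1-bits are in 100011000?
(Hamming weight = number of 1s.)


Counting 1s in 100011000

3


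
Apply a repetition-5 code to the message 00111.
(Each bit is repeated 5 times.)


Each bit -> 5 copies

0000000000111111111111111


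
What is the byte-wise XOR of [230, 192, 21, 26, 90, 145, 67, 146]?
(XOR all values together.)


XOR chain: 230 ^ 192 ^ 21 ^ 26 ^ 90 ^ 145 ^ 67 ^ 146 = 51

51


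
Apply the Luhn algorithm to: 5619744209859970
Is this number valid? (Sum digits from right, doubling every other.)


Luhn sum = 81
81 mod 10 = 1

Invalid (Luhn sum mod 10 = 1)


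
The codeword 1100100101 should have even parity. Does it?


Number of 1s: 5

No, parity error (5 ones)


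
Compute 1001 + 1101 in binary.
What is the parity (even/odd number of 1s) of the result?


1001 = 9
1101 = 13
Sum = 22 = 10110
1s count = 3

odd parity (3 ones in 10110)


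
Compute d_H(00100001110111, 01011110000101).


XOR: 01111111110010
Count of 1s: 10

10


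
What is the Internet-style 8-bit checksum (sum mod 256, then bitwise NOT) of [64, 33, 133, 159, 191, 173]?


Sum = 753 mod 256 = 241
Complement = 14

14


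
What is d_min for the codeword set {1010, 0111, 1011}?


Comparing all pairs, minimum distance: 1
Can detect 0 errors, correct 0 errors

1


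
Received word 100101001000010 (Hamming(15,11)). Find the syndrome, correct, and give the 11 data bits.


Syndrome = 4: error at position 4

Data: 00101000010 (corrected bit 4)


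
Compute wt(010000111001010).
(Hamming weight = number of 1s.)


Counting 1s in 010000111001010

6


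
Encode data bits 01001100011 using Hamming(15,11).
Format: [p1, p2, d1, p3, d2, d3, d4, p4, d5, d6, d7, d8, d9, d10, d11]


Parity bits: p1=1, p2=1, p3=1, p4=0

110110001100011


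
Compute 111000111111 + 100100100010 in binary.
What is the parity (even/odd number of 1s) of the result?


111000111111 = 3647
100100100010 = 2338
Sum = 5985 = 1011101100001
1s count = 7

odd parity (7 ones in 1011101100001)


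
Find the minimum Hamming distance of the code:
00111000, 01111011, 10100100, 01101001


Comparing all pairs, minimum distance: 2
Can detect 1 errors, correct 0 errors

2


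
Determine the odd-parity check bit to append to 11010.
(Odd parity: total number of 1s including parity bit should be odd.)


Number of 1s in data: 3
Parity bit: 0

0


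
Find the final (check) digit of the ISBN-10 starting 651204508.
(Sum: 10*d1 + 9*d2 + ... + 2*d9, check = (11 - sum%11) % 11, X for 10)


Weighted sum: 183
183 mod 11 = 7

Check digit: 4


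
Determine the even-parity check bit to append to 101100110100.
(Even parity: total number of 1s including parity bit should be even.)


Number of 1s in data: 6
Parity bit: 0

0


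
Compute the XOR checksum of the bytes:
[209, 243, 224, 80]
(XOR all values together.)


XOR chain: 209 ^ 243 ^ 224 ^ 80 = 146

146


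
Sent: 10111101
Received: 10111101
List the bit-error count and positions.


XOR: 00000000

0 errors (received matches sent)


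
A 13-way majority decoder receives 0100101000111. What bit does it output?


Ones: 6 out of 13
Threshold: 7

0 (6/13 voted 1)


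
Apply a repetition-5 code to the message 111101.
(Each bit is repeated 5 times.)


Each bit -> 5 copies

111111111111111111110000011111


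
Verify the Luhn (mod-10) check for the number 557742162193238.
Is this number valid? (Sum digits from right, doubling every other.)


Luhn sum = 65
65 mod 10 = 5

Invalid (Luhn sum mod 10 = 5)


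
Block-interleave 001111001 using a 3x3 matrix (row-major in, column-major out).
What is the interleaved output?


Matrix:
  001
  111
  001
Read columns: 010010111

010010111


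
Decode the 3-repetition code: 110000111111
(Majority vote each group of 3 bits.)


Groups: 110, 000, 111, 111
Majority votes: 1011

1011


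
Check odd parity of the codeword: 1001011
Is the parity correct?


Number of 1s: 4

No, parity error (4 ones)


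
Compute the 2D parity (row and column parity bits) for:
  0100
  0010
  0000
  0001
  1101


Row parities: 11011
Column parities: 1010

Row P: 11011, Col P: 1010, Corner: 0


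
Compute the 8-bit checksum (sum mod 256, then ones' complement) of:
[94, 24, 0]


Sum = 118 mod 256 = 118
Complement = 137

137


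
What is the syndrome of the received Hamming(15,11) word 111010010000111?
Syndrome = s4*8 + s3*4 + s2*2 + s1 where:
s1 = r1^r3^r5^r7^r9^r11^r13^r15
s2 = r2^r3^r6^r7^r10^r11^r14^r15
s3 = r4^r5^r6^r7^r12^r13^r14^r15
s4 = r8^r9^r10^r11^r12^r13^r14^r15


s1=1, s2=0, s3=0, s4=0

Syndrome = 1 (error at position 1)


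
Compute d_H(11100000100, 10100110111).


XOR: 01000110011
Count of 1s: 5

5


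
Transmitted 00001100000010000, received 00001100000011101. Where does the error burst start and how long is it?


XOR: 00000000000001101

Burst at position 13, length 4


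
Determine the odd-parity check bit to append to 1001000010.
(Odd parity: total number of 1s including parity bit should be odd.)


Number of 1s in data: 3
Parity bit: 0

0


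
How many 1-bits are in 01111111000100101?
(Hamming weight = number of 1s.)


Counting 1s in 01111111000100101

10


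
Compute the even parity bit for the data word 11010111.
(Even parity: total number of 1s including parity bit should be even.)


Number of 1s in data: 6
Parity bit: 0

0


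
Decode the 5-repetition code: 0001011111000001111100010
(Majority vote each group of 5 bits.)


Groups: 00010, 11111, 00000, 11111, 00010
Majority votes: 01010

01010


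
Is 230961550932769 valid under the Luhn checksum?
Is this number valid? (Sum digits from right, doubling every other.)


Luhn sum = 66
66 mod 10 = 6

Invalid (Luhn sum mod 10 = 6)


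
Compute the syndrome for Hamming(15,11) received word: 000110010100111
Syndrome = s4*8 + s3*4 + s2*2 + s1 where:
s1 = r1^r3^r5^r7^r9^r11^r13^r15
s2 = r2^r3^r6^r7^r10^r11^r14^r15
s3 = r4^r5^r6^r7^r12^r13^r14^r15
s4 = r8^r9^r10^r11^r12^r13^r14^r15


s1=1, s2=1, s3=1, s4=1

Syndrome = 15 (error at position 15)


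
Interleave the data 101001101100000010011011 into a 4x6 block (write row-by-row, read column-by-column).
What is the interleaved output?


Matrix:
  101001
  101100
  000010
  011011
Read columns: 110000011101010000111001

110000011101010000111001


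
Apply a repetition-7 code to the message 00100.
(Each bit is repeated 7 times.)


Each bit -> 7 copies

00000000000000111111100000000000000


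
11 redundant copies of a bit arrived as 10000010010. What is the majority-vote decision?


Ones: 3 out of 11
Threshold: 6

0 (3/11 voted 1)


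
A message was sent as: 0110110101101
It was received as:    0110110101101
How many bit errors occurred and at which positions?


XOR: 0000000000000

0 errors (received matches sent)


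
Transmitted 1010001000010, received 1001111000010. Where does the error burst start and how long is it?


XOR: 0011110000000

Burst at position 2, length 4


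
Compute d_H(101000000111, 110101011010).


XOR: 011101011101
Count of 1s: 8

8


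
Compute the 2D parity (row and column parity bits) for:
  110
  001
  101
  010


Row parities: 0101
Column parities: 000

Row P: 0101, Col P: 000, Corner: 0


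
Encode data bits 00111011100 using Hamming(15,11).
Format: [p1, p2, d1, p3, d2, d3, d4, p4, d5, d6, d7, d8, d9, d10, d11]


Parity bits: p1=0, p2=1, p3=0, p4=0

010001101011100


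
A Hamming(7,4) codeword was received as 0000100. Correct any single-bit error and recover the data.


Syndrome = 5: error at position 5

Data: 0000 (corrected bit 5)


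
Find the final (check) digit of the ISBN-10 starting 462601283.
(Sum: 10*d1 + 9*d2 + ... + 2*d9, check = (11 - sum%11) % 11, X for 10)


Weighted sum: 195
195 mod 11 = 8

Check digit: 3


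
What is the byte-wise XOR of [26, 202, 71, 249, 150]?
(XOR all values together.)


XOR chain: 26 ^ 202 ^ 71 ^ 249 ^ 150 = 248

248


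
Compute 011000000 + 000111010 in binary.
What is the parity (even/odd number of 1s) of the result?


011000000 = 192
000111010 = 58
Sum = 250 = 11111010
1s count = 6

even parity (6 ones in 11111010)


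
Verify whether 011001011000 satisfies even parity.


Number of 1s: 5

No, parity error (5 ones)


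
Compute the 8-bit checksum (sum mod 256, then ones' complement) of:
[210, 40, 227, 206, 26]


Sum = 709 mod 256 = 197
Complement = 58

58


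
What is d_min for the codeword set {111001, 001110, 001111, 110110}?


Comparing all pairs, minimum distance: 1
Can detect 0 errors, correct 0 errors

1


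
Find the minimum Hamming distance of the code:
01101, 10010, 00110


Comparing all pairs, minimum distance: 2
Can detect 1 errors, correct 0 errors

2


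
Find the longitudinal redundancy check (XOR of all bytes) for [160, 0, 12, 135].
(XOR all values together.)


XOR chain: 160 ^ 0 ^ 12 ^ 135 = 43

43


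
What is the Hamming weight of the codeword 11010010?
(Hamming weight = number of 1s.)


Counting 1s in 11010010

4


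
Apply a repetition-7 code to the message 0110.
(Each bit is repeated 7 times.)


Each bit -> 7 copies

0000000111111111111110000000


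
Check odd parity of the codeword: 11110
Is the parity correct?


Number of 1s: 4

No, parity error (4 ones)


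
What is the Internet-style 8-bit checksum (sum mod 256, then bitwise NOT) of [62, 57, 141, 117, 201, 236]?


Sum = 814 mod 256 = 46
Complement = 209

209


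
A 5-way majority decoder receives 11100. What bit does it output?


Ones: 3 out of 5
Threshold: 3

1 (3/5 voted 1)


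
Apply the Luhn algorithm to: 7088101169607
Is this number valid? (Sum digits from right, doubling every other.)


Luhn sum = 54
54 mod 10 = 4

Invalid (Luhn sum mod 10 = 4)


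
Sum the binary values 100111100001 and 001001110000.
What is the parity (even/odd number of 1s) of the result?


100111100001 = 2529
001001110000 = 624
Sum = 3153 = 110001010001
1s count = 5

odd parity (5 ones in 110001010001)


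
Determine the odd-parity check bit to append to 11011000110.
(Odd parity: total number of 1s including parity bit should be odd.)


Number of 1s in data: 6
Parity bit: 1

1


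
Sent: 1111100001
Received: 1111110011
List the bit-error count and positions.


XOR: 0000010010

2 error(s) at position(s): 5, 8


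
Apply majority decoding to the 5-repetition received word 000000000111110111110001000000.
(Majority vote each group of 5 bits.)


Groups: 00000, 00001, 11110, 11111, 00010, 00000
Majority votes: 001100

001100


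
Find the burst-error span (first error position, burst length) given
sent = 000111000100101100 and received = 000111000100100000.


XOR: 000000000000001100

Burst at position 14, length 2


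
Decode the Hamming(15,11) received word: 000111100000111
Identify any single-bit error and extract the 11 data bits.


Syndrome = 12: error at position 12

Data: 01110001111 (corrected bit 12)


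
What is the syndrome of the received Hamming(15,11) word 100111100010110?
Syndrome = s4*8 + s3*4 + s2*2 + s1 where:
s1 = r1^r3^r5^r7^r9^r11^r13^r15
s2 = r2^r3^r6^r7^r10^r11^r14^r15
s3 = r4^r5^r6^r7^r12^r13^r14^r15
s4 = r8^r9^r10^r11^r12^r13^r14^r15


s1=1, s2=0, s3=0, s4=1

Syndrome = 9 (error at position 9)


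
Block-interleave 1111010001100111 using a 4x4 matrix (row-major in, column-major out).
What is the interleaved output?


Matrix:
  1111
  0100
  0110
  0111
Read columns: 1000111110111001

1000111110111001


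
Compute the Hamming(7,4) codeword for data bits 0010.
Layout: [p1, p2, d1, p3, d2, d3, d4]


Parity bits: p1=0, p2=1, p3=1

0101010


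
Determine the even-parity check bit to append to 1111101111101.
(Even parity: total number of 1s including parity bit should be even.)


Number of 1s in data: 11
Parity bit: 1

1


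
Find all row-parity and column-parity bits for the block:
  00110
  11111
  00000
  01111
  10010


Row parities: 01000
Column parities: 00100

Row P: 01000, Col P: 00100, Corner: 1


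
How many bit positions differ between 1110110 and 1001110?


XOR: 0111000
Count of 1s: 3

3


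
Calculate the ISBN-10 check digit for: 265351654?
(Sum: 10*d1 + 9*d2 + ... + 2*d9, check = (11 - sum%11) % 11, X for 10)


Weighted sum: 217
217 mod 11 = 8

Check digit: 3


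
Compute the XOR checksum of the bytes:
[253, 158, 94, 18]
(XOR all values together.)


XOR chain: 253 ^ 158 ^ 94 ^ 18 = 47

47


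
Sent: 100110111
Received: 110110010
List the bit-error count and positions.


XOR: 010000101

3 error(s) at position(s): 1, 6, 8


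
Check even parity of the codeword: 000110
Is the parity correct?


Number of 1s: 2

Yes, parity is correct (2 ones)


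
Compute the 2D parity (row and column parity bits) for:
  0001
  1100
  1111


Row parities: 100
Column parities: 0010

Row P: 100, Col P: 0010, Corner: 1


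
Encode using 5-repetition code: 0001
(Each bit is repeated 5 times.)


Each bit -> 5 copies

00000000000000011111


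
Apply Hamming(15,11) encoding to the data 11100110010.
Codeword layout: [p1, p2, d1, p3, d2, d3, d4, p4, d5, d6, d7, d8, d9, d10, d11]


Parity bits: p1=1, p2=1, p3=1, p4=1

111111010110010


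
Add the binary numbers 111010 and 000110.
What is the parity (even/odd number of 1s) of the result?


111010 = 58
000110 = 6
Sum = 64 = 1000000
1s count = 1

odd parity (1 ones in 1000000)


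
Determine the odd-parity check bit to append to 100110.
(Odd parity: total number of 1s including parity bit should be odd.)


Number of 1s in data: 3
Parity bit: 0

0


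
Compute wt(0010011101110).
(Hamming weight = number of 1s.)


Counting 1s in 0010011101110

7


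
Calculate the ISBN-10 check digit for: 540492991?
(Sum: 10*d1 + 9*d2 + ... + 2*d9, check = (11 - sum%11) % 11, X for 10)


Weighted sum: 243
243 mod 11 = 1

Check digit: X


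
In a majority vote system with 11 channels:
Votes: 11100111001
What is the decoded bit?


Ones: 7 out of 11
Threshold: 6

1 (7/11 voted 1)


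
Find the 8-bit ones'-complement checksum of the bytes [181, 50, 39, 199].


Sum = 469 mod 256 = 213
Complement = 42

42


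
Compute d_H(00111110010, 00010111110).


XOR: 00101001100
Count of 1s: 4

4


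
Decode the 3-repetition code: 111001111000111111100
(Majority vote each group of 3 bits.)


Groups: 111, 001, 111, 000, 111, 111, 100
Majority votes: 1010110

1010110


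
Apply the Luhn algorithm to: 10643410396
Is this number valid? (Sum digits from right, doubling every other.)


Luhn sum = 45
45 mod 10 = 5

Invalid (Luhn sum mod 10 = 5)


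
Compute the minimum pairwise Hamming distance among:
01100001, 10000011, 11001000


Comparing all pairs, minimum distance: 4
Can detect 3 errors, correct 1 errors

4


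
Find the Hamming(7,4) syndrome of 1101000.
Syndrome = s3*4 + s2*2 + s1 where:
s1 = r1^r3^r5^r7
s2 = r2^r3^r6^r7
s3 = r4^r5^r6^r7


s1=1, s2=1, s3=1

Syndrome = 7 (error at position 7)


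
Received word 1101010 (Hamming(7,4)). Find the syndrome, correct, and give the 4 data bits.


Syndrome = 1: error at position 1

Data: 0010 (corrected bit 1)


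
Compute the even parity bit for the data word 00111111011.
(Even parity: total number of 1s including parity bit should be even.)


Number of 1s in data: 8
Parity bit: 0

0


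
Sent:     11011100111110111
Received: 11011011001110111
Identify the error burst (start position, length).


XOR: 00000111110000000

Burst at position 5, length 5


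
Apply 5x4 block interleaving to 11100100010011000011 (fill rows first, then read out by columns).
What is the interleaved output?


Matrix:
  1110
  0100
  0100
  1100
  0011
Read columns: 10010111101000100001

10010111101000100001


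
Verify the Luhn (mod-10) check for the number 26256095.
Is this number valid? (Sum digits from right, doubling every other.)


Luhn sum = 36
36 mod 10 = 6

Invalid (Luhn sum mod 10 = 6)


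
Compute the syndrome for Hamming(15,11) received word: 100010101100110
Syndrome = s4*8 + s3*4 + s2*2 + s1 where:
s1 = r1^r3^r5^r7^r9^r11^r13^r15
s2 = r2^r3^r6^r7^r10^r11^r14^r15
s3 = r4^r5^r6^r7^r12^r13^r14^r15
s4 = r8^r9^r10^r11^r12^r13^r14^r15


s1=1, s2=1, s3=0, s4=0

Syndrome = 3 (error at position 3)


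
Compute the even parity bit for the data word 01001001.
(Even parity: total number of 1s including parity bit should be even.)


Number of 1s in data: 3
Parity bit: 1

1


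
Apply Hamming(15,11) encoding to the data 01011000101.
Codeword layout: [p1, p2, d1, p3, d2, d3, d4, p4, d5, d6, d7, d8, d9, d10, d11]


Parity bits: p1=1, p2=0, p3=0, p4=1

100010111000101


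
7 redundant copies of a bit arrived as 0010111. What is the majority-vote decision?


Ones: 4 out of 7
Threshold: 4

1 (4/7 voted 1)


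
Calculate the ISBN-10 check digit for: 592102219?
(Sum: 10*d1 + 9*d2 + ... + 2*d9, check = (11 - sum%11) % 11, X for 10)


Weighted sum: 193
193 mod 11 = 6

Check digit: 5


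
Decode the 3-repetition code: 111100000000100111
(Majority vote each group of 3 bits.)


Groups: 111, 100, 000, 000, 100, 111
Majority votes: 100001

100001


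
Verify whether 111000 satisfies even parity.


Number of 1s: 3

No, parity error (3 ones)


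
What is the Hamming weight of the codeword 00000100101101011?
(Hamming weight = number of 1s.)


Counting 1s in 00000100101101011

7


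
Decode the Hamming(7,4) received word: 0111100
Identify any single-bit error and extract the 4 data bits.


Syndrome = 0: no error detected

Data: 1100 (no errors)


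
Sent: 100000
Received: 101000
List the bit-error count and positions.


XOR: 001000

1 error(s) at position(s): 2


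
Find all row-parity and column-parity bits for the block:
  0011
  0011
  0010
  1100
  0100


Row parities: 00101
Column parities: 1010

Row P: 00101, Col P: 1010, Corner: 0


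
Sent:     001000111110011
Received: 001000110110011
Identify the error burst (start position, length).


XOR: 000000001000000

Burst at position 8, length 1


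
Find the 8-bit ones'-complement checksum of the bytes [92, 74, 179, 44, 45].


Sum = 434 mod 256 = 178
Complement = 77

77


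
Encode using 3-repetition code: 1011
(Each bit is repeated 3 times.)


Each bit -> 3 copies

111000111111


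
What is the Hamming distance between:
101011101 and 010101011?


XOR: 111110110
Count of 1s: 7

7


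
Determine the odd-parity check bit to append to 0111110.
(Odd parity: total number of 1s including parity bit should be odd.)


Number of 1s in data: 5
Parity bit: 0

0


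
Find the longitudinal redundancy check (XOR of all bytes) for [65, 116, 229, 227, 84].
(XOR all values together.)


XOR chain: 65 ^ 116 ^ 229 ^ 227 ^ 84 = 103

103


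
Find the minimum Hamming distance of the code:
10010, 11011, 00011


Comparing all pairs, minimum distance: 2
Can detect 1 errors, correct 0 errors

2


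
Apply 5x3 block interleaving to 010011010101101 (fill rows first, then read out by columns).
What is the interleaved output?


Matrix:
  010
  011
  010
  101
  101
Read columns: 000111110001011

000111110001011


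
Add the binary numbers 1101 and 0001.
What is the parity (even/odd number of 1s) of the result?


1101 = 13
0001 = 1
Sum = 14 = 1110
1s count = 3

odd parity (3 ones in 1110)


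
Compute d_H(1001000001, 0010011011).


XOR: 1011011010
Count of 1s: 6

6


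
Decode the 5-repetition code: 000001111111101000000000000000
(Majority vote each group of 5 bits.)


Groups: 00000, 11111, 11101, 00000, 00000, 00000
Majority votes: 011000

011000


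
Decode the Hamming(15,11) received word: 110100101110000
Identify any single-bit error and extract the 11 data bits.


Syndrome = 8: error at position 8

Data: 00011110000 (corrected bit 8)


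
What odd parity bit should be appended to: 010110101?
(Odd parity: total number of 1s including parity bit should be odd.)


Number of 1s in data: 5
Parity bit: 0

0


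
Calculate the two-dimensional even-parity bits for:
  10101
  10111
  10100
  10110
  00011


Row parities: 10010
Column parities: 00011

Row P: 10010, Col P: 00011, Corner: 0


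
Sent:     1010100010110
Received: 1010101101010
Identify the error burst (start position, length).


XOR: 0000001111100

Burst at position 6, length 5


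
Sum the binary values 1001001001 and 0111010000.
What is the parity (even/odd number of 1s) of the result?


1001001001 = 585
0111010000 = 464
Sum = 1049 = 10000011001
1s count = 4

even parity (4 ones in 10000011001)


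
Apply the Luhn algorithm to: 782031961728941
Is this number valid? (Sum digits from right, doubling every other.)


Luhn sum = 66
66 mod 10 = 6

Invalid (Luhn sum mod 10 = 6)


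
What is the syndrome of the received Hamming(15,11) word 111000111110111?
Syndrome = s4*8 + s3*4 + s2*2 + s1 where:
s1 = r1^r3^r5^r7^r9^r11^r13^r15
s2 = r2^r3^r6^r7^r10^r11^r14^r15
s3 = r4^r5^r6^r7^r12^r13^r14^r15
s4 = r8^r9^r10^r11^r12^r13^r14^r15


s1=1, s2=1, s3=0, s4=1

Syndrome = 11 (error at position 11)


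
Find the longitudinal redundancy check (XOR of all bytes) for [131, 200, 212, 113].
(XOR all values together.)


XOR chain: 131 ^ 200 ^ 212 ^ 113 = 238

238


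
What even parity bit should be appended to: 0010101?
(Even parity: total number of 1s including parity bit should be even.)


Number of 1s in data: 3
Parity bit: 1

1


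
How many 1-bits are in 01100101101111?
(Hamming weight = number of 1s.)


Counting 1s in 01100101101111

9


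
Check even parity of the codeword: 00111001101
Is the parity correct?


Number of 1s: 6

Yes, parity is correct (6 ones)


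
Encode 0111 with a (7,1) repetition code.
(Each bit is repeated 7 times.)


Each bit -> 7 copies

0000000111111111111111111111


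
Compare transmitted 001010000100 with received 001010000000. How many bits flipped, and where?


XOR: 000000000100

1 error(s) at position(s): 9


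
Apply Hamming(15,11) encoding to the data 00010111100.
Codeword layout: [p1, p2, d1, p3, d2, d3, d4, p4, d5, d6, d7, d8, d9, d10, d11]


Parity bits: p1=1, p2=1, p3=1, p4=0

110100100111100


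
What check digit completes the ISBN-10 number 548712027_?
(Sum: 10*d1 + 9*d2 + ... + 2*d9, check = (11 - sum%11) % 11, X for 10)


Weighted sum: 235
235 mod 11 = 4

Check digit: 7


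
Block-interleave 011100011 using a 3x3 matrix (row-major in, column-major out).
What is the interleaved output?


Matrix:
  011
  100
  011
Read columns: 010101101

010101101


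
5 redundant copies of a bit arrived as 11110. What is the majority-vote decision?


Ones: 4 out of 5
Threshold: 3

1 (4/5 voted 1)


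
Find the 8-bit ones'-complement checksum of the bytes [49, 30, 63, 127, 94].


Sum = 363 mod 256 = 107
Complement = 148

148


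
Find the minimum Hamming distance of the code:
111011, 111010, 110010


Comparing all pairs, minimum distance: 1
Can detect 0 errors, correct 0 errors

1


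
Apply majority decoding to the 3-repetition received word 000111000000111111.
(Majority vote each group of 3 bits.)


Groups: 000, 111, 000, 000, 111, 111
Majority votes: 010011

010011


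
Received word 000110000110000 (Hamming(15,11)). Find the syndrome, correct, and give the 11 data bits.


Syndrome = 0: no error detected

Data: 01000110000 (no errors)


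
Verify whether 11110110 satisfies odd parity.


Number of 1s: 6

No, parity error (6 ones)


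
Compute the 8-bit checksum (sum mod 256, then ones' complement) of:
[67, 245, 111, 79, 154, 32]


Sum = 688 mod 256 = 176
Complement = 79

79


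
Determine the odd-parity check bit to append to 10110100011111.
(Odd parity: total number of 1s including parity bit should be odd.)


Number of 1s in data: 9
Parity bit: 0

0


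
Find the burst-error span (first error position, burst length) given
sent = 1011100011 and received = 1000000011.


XOR: 0011100000

Burst at position 2, length 3


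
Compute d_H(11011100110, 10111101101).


XOR: 01100001011
Count of 1s: 5

5


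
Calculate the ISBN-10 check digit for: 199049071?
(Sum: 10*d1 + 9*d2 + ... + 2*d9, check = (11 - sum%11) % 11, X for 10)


Weighted sum: 255
255 mod 11 = 2

Check digit: 9


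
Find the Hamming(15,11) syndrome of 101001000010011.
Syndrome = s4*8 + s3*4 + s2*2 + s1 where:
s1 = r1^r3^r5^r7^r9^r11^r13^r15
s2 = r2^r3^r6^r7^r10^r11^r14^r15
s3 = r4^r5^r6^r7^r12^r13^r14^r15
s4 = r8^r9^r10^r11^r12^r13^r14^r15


s1=0, s2=1, s3=1, s4=1

Syndrome = 14 (error at position 14)


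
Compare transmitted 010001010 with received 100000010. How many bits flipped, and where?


XOR: 110001000

3 error(s) at position(s): 0, 1, 5


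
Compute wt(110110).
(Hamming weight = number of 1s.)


Counting 1s in 110110

4


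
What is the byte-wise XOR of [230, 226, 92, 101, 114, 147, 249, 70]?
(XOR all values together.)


XOR chain: 230 ^ 226 ^ 92 ^ 101 ^ 114 ^ 147 ^ 249 ^ 70 = 99

99


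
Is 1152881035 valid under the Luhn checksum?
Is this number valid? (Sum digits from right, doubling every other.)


Luhn sum = 34
34 mod 10 = 4

Invalid (Luhn sum mod 10 = 4)


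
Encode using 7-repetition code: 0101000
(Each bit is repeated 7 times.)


Each bit -> 7 copies

0000000111111100000001111111000000000000000000000


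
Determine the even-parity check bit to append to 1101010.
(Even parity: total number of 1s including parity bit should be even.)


Number of 1s in data: 4
Parity bit: 0

0


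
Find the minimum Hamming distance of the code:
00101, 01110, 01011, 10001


Comparing all pairs, minimum distance: 2
Can detect 1 errors, correct 0 errors

2


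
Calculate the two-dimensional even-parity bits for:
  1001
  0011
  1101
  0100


Row parities: 0011
Column parities: 0011

Row P: 0011, Col P: 0011, Corner: 0


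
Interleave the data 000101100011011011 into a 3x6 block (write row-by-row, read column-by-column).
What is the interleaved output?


Matrix:
  000101
  100011
  011011
Read columns: 010001001100011111

010001001100011111


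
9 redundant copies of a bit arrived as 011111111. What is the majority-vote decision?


Ones: 8 out of 9
Threshold: 5

1 (8/9 voted 1)


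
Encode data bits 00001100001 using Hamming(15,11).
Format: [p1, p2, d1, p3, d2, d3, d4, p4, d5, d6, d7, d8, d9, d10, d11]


Parity bits: p1=0, p2=0, p3=1, p4=1

000100011100001


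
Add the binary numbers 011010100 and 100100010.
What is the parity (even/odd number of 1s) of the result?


011010100 = 212
100100010 = 290
Sum = 502 = 111110110
1s count = 7

odd parity (7 ones in 111110110)


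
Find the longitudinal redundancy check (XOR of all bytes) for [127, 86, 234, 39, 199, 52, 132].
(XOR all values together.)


XOR chain: 127 ^ 86 ^ 234 ^ 39 ^ 199 ^ 52 ^ 132 = 147

147


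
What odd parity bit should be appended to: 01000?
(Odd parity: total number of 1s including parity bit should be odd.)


Number of 1s in data: 1
Parity bit: 0

0


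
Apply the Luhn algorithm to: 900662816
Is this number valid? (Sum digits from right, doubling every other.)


Luhn sum = 38
38 mod 10 = 8

Invalid (Luhn sum mod 10 = 8)


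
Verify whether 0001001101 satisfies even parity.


Number of 1s: 4

Yes, parity is correct (4 ones)


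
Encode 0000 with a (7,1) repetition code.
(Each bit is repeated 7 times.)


Each bit -> 7 copies

0000000000000000000000000000


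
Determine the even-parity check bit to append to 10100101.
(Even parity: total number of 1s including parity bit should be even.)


Number of 1s in data: 4
Parity bit: 0

0


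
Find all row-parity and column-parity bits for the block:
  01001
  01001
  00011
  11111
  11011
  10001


Row parities: 000100
Column parities: 10110

Row P: 000100, Col P: 10110, Corner: 1


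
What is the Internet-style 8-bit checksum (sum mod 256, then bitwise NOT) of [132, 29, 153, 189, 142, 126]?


Sum = 771 mod 256 = 3
Complement = 252

252


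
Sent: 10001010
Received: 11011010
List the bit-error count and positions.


XOR: 01010000

2 error(s) at position(s): 1, 3


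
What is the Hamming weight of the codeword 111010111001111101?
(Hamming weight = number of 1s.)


Counting 1s in 111010111001111101

13


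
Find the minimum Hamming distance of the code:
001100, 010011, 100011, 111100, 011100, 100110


Comparing all pairs, minimum distance: 1
Can detect 0 errors, correct 0 errors

1


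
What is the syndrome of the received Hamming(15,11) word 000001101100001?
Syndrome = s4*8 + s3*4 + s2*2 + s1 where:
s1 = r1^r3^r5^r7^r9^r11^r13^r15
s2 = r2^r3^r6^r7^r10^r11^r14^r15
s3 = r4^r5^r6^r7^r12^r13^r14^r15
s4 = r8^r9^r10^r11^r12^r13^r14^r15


s1=1, s2=0, s3=1, s4=1

Syndrome = 13 (error at position 13)


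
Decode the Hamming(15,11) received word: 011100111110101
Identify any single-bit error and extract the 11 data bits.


Syndrome = 0: no error detected

Data: 10011110101 (no errors)


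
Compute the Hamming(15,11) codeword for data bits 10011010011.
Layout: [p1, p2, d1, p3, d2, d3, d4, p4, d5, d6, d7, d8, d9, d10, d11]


Parity bits: p1=1, p2=1, p3=1, p4=0

111100101010011


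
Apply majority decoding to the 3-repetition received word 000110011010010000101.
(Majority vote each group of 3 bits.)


Groups: 000, 110, 011, 010, 010, 000, 101
Majority votes: 0110001

0110001


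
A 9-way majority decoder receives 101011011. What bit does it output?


Ones: 6 out of 9
Threshold: 5

1 (6/9 voted 1)


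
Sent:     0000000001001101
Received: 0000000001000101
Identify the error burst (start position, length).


XOR: 0000000000001000

Burst at position 12, length 1


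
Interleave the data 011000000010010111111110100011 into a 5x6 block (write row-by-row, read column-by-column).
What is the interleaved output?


Matrix:
  011000
  000010
  010111
  111110
  100011
Read columns: 000111011010010001100111100101

000111011010010001100111100101


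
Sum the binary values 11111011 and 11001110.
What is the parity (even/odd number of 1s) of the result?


11111011 = 251
11001110 = 206
Sum = 457 = 111001001
1s count = 5

odd parity (5 ones in 111001001)


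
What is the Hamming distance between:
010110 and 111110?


XOR: 101000
Count of 1s: 2

2


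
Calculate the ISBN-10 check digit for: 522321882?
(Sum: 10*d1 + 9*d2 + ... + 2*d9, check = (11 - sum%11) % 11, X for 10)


Weighted sum: 182
182 mod 11 = 6

Check digit: 5


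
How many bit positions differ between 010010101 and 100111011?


XOR: 110101110
Count of 1s: 6

6


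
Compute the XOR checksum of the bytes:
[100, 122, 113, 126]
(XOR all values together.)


XOR chain: 100 ^ 122 ^ 113 ^ 126 = 17

17


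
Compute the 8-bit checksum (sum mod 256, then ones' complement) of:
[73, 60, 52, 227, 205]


Sum = 617 mod 256 = 105
Complement = 150

150


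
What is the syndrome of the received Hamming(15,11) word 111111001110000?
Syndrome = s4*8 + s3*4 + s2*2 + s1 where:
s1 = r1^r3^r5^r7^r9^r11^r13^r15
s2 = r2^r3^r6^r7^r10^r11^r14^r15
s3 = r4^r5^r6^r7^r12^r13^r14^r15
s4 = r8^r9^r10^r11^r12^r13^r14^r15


s1=1, s2=1, s3=1, s4=1

Syndrome = 15 (error at position 15)


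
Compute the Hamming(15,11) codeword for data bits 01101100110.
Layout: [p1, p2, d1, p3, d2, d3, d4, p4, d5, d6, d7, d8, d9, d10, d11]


Parity bits: p1=1, p2=1, p3=0, p4=0

110011001100110


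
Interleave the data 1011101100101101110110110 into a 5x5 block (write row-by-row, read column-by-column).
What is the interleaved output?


Matrix:
  10111
  01100
  10110
  11101
  10110
Read columns: 1011101010111111010110010

1011101010111111010110010


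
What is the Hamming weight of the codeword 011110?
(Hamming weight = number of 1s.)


Counting 1s in 011110

4


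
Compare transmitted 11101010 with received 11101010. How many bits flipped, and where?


XOR: 00000000

0 errors (received matches sent)


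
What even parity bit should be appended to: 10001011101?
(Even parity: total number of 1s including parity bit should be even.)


Number of 1s in data: 6
Parity bit: 0

0


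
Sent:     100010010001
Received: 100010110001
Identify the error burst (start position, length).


XOR: 000000100000

Burst at position 6, length 1


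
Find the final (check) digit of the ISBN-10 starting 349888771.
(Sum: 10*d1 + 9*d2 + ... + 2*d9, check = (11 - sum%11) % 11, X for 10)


Weighted sum: 333
333 mod 11 = 3

Check digit: 8


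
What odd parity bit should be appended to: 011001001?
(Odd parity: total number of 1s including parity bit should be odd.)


Number of 1s in data: 4
Parity bit: 1

1


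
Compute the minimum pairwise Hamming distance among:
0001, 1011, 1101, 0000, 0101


Comparing all pairs, minimum distance: 1
Can detect 0 errors, correct 0 errors

1


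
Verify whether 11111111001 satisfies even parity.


Number of 1s: 9

No, parity error (9 ones)


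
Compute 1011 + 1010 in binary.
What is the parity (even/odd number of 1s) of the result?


1011 = 11
1010 = 10
Sum = 21 = 10101
1s count = 3

odd parity (3 ones in 10101)


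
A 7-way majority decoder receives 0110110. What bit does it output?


Ones: 4 out of 7
Threshold: 4

1 (4/7 voted 1)


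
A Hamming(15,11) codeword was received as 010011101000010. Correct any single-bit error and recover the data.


Syndrome = 1: error at position 1

Data: 01111000010 (corrected bit 1)


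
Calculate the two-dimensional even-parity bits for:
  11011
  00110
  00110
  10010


Row parities: 0000
Column parities: 01001

Row P: 0000, Col P: 01001, Corner: 0


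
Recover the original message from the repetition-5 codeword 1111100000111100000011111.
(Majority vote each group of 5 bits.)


Groups: 11111, 00000, 11110, 00000, 11111
Majority votes: 10101

10101


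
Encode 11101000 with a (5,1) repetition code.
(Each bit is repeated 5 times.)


Each bit -> 5 copies

1111111111111110000011111000000000000000


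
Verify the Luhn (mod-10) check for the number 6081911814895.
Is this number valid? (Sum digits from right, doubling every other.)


Luhn sum = 66
66 mod 10 = 6

Invalid (Luhn sum mod 10 = 6)


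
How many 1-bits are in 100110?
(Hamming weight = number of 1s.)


Counting 1s in 100110

3


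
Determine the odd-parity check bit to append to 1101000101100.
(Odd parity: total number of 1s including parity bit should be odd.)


Number of 1s in data: 6
Parity bit: 1

1


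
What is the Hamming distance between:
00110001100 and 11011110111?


XOR: 11101111011
Count of 1s: 9

9


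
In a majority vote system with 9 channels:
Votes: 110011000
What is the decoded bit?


Ones: 4 out of 9
Threshold: 5

0 (4/9 voted 1)


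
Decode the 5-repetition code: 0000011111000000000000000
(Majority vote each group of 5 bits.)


Groups: 00000, 11111, 00000, 00000, 00000
Majority votes: 01000

01000


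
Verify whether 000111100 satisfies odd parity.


Number of 1s: 4

No, parity error (4 ones)


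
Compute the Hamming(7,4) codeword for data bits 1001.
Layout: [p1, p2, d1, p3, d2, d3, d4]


Parity bits: p1=0, p2=0, p3=1

0011001


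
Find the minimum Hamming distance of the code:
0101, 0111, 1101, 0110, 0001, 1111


Comparing all pairs, minimum distance: 1
Can detect 0 errors, correct 0 errors

1


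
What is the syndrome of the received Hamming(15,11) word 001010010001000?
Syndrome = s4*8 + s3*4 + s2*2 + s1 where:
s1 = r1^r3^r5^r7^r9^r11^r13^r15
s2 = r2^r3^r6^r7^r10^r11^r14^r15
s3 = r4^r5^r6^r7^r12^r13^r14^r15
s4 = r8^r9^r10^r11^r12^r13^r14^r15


s1=0, s2=1, s3=0, s4=0

Syndrome = 2 (error at position 2)


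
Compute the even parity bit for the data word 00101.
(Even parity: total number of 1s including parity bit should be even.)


Number of 1s in data: 2
Parity bit: 0

0


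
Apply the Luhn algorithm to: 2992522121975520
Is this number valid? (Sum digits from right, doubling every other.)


Luhn sum = 63
63 mod 10 = 3

Invalid (Luhn sum mod 10 = 3)


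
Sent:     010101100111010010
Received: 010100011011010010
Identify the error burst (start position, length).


XOR: 000001111100000000

Burst at position 5, length 5


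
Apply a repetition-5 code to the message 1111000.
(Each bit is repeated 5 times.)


Each bit -> 5 copies

11111111111111111111000000000000000


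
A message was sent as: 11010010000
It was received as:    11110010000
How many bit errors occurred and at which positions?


XOR: 00100000000

1 error(s) at position(s): 2


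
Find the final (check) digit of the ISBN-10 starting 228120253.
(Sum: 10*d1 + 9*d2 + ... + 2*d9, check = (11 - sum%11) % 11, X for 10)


Weighted sum: 150
150 mod 11 = 7

Check digit: 4


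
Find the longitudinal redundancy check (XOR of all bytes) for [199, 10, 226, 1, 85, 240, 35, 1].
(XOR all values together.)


XOR chain: 199 ^ 10 ^ 226 ^ 1 ^ 85 ^ 240 ^ 35 ^ 1 = 169

169


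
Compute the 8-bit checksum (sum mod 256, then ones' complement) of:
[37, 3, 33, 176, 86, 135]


Sum = 470 mod 256 = 214
Complement = 41

41


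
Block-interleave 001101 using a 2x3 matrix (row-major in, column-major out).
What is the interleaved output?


Matrix:
  001
  101
Read columns: 010011

010011


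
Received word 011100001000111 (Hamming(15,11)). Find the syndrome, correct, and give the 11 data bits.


Syndrome = 0: no error detected

Data: 10001000111 (no errors)


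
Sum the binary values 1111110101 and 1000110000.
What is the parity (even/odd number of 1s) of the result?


1111110101 = 1013
1000110000 = 560
Sum = 1573 = 11000100101
1s count = 5

odd parity (5 ones in 11000100101)
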